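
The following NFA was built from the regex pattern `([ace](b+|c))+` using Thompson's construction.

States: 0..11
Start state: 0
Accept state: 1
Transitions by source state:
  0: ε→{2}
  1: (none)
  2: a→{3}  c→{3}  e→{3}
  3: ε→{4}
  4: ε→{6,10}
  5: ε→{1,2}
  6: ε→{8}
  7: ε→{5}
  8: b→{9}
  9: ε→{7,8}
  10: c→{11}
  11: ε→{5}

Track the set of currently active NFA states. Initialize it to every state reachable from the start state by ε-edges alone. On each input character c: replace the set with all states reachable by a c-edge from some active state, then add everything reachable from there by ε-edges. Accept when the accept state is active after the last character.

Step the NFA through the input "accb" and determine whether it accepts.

S₀ = ε-closure({0}) = {0,2}
'a' @ 1: {3,4,6,8,10}
'c' @ 2: {1,2,5,11}  [accepting]
'c' @ 3: {3,4,6,8,10}
'b' @ 4: {1,2,5,7,8,9}  [accepting]
end set {1,2,5,7,8,9} — state 1 in

Answer: ACCEPT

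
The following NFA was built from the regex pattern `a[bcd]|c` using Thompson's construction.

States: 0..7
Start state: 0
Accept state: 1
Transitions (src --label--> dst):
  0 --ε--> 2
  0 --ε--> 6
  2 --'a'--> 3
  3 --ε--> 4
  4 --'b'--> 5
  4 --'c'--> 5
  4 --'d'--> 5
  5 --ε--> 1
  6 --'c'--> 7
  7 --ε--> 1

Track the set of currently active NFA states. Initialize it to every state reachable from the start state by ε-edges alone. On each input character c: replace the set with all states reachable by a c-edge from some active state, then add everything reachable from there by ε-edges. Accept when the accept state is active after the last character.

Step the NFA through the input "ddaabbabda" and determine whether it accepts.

Answer: REJECT

Steps:
S₀ = ε-closure({0}) = {0,2,6}
'd' @ 1: {}  — no active states
rest 'daabbabda' ignored (set empty)
after full input: {}  (accept=1 not in)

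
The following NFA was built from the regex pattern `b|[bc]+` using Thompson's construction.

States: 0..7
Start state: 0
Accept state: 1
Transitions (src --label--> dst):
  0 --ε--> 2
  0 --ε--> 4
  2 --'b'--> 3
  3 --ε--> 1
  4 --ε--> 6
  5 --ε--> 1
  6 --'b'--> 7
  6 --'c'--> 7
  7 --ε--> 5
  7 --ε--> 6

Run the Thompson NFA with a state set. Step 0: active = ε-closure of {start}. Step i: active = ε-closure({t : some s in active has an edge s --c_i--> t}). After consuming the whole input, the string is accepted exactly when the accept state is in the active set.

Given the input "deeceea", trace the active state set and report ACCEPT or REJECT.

S₀ = ε-closure({0}) = {0,2,4,6}
'd' @ 1: {}  — no active states
rest 'eeceea' ignored (set empty)
final: {}; accept 1 not in set

Answer: REJECT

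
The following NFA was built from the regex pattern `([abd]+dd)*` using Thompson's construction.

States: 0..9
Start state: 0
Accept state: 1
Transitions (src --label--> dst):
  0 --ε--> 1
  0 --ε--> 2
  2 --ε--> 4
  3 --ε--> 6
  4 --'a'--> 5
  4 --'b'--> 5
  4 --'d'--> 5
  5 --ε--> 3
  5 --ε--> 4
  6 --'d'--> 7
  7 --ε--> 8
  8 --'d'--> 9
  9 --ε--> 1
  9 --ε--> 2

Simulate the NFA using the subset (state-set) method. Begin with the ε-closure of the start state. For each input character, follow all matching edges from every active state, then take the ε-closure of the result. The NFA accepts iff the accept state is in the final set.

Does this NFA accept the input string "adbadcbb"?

initial (ε-close {0}): {0,1,2,4}
'a' @ 1: {3,4,5,6}
'd' @ 2: {3,4,5,6,7,8}
'b' @ 3: {3,4,5,6}
'a' @ 4: {3,4,5,6}
'd' @ 5: {3,4,5,6,7,8}
'c' @ 6: {}  — dead — no transitions
rest 'bb' ignored (set empty)
final: {}; accept 1 not in set

Answer: REJECT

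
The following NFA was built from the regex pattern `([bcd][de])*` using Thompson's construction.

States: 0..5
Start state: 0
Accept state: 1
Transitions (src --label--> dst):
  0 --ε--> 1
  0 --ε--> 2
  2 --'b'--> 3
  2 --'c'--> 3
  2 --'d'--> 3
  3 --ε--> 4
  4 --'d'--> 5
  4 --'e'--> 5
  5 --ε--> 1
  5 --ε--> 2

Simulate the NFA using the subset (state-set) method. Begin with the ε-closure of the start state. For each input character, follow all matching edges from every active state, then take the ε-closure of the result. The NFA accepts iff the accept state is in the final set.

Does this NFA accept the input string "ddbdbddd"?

Answer: ACCEPT

Trace:
initial (ε-close {0}): {0,1,2}
'd' @ 1: {3,4}
'd' @ 2: {1,2,5}  [accepting]
'b' @ 3: {3,4}
'd' @ 4: {1,2,5}  [accepting]
'b' @ 5: {3,4}
'd' @ 6: {1,2,5}  [accepting]
'd' @ 7: {3,4}
'd' @ 8: {1,2,5}  [accepting]
after full input: {1,2,5}  (accept=1 in)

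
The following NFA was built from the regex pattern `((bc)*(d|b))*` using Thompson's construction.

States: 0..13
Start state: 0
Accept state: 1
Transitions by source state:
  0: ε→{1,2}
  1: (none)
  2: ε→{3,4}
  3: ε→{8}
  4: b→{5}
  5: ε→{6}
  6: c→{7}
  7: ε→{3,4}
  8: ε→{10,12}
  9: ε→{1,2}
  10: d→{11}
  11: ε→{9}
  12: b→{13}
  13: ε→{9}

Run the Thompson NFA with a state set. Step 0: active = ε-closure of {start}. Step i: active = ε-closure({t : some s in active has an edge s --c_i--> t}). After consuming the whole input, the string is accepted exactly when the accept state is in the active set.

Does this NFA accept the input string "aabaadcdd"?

Answer: REJECT

Steps:
start: ε-closure({0}) = {0,1,2,3,4,8,10,12}
'a' @ 1: {}  — dead — no transitions
rest 'abaadcdd' ignored (set empty)
final: {}; accept 1 not in set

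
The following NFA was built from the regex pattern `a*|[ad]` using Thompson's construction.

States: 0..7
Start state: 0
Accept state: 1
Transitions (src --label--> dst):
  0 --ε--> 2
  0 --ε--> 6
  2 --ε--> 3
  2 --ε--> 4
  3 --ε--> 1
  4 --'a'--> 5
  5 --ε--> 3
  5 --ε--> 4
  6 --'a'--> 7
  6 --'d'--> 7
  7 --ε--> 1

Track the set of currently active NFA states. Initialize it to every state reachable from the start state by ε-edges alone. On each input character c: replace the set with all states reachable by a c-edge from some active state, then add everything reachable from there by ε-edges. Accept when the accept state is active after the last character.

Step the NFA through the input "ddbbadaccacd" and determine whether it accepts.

Answer: REJECT

Steps:
start: ε-closure({0}) = {0,1,2,3,4,6}
'd' @ 1: {1,7}  (accept∈set)
'd' @ 2: {}  — state set empty
rest 'bbadaccacd' ignored (set empty)
final: {}; accept 1 not in set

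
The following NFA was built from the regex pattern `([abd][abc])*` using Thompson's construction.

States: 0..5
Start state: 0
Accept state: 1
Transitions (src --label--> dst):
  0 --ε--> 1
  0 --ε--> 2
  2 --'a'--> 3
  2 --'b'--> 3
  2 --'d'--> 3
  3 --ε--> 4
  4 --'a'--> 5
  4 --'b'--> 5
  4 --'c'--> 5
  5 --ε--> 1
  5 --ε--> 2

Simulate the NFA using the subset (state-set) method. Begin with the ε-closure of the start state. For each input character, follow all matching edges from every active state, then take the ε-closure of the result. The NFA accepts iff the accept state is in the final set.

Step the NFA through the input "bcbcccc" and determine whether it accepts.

S₀ = ε-closure({0}) = {0,1,2}
'b' @ 1: {3,4}
'c' @ 2: {1,2,5}  [accepting]
'b' @ 3: {3,4}
'c' @ 4: {1,2,5}  [accepting]
'c' @ 5: {}  — dead — no transitions
rest 'cc' ignored (set empty)
end set {} — state 1 not in

Answer: REJECT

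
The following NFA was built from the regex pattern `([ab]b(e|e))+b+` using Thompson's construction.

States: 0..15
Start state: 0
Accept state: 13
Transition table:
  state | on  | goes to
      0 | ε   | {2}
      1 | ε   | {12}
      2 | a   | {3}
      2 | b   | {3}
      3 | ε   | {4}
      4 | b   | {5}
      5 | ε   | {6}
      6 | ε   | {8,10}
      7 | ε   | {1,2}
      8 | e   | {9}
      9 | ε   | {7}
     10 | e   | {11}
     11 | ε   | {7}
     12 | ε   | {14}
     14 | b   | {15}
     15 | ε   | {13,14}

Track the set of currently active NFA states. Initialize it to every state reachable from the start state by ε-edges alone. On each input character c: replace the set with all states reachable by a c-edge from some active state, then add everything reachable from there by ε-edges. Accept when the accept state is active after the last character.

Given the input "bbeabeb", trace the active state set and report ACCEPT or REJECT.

Answer: ACCEPT

Derivation:
initial (ε-close {0}): {0,2}
'b' @ 1: {3,4}
'b' @ 2: {5,6,8,10}
'e' @ 3: {1,2,7,9,11,12,14}
'a' @ 4: {3,4}
'b' @ 5: {5,6,8,10}
'e' @ 6: {1,2,7,9,11,12,14}
'b' @ 7: {3,4,13,14,15}  (accept∈set)
final: {3,4,13,14,15}; accept 13 in set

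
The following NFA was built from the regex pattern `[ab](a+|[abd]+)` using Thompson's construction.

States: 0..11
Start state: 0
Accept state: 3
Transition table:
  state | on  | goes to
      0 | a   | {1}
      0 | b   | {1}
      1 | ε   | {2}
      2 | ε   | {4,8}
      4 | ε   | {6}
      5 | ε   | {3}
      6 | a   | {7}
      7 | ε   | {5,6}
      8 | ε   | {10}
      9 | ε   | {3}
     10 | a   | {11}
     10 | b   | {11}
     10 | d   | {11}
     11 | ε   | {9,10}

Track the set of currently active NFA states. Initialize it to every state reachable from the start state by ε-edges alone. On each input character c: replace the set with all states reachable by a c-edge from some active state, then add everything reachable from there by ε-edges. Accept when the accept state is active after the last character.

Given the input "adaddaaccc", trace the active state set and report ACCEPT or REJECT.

S₀ = ε-closure({0}) = {0}
'a' @ 1: {1,2,4,6,8,10}
'd' @ 2: {3,9,10,11}  ✓accept
'a' @ 3: {3,9,10,11}  ✓accept
'd' @ 4: {3,9,10,11}  ✓accept
'd' @ 5: {3,9,10,11}  ✓accept
'a' @ 6: {3,9,10,11}  ✓accept
'a' @ 7: {3,9,10,11}  ✓accept
'c' @ 8: {}  — state set empty
rest 'cc' ignored (set empty)
final: {}; accept 3 not in set

Answer: REJECT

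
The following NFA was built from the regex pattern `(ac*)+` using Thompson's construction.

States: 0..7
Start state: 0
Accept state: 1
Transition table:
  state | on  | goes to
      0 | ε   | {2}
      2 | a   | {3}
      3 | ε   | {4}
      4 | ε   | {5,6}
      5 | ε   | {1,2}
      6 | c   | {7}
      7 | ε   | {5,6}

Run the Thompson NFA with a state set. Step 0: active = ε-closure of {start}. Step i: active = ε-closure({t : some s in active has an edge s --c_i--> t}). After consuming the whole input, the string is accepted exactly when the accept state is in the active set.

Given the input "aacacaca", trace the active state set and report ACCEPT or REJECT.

S₀ = ε-closure({0}) = {0,2}
'a' @ 1: {1,2,3,4,5,6}  [accepting]
'a' @ 2: {1,2,3,4,5,6}  [accepting]
'c' @ 3: {1,2,5,6,7}  [accepting]
'a' @ 4: {1,2,3,4,5,6}  [accepting]
'c' @ 5: {1,2,5,6,7}  [accepting]
'a' @ 6: {1,2,3,4,5,6}  [accepting]
'c' @ 7: {1,2,5,6,7}  [accepting]
'a' @ 8: {1,2,3,4,5,6}  [accepting]
after full input: {1,2,3,4,5,6}  (accept=1 in)

Answer: ACCEPT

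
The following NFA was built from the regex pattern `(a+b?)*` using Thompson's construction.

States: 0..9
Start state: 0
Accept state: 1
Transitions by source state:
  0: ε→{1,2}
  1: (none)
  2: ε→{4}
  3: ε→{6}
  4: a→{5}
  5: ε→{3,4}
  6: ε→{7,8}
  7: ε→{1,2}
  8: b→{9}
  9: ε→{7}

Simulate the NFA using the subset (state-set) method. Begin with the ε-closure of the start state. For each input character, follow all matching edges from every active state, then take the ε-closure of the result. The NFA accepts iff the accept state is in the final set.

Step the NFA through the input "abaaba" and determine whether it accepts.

start: ε-closure({0}) = {0,1,2,4}
'a' @ 1: {1,2,3,4,5,6,7,8}  (accept∈set)
'b' @ 2: {1,2,4,7,9}  (accept∈set)
'a' @ 3: {1,2,3,4,5,6,7,8}  (accept∈set)
'a' @ 4: {1,2,3,4,5,6,7,8}  (accept∈set)
'b' @ 5: {1,2,4,7,9}  (accept∈set)
'a' @ 6: {1,2,3,4,5,6,7,8}  (accept∈set)
final: {1,2,3,4,5,6,7,8}; accept 1 in set

Answer: ACCEPT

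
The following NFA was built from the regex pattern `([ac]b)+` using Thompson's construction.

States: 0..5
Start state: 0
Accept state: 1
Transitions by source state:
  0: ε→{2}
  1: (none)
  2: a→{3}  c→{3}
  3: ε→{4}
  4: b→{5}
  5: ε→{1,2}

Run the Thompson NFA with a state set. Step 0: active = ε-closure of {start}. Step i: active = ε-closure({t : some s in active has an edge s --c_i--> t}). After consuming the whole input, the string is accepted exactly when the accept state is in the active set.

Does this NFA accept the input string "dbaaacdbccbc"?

Answer: REJECT

Trace:
initial (ε-close {0}): {0,2}
'd' @ 1: {}  — no active states
rest 'baaacdbccbc' ignored (set empty)
final: {}; accept 1 not in set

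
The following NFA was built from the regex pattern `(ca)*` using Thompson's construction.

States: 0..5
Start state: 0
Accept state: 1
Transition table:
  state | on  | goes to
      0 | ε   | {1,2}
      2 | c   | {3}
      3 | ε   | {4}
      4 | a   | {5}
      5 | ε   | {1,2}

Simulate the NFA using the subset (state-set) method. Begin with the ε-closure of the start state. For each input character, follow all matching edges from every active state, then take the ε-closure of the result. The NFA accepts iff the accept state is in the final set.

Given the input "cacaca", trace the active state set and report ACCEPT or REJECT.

start: ε-closure({0}) = {0,1,2}
'c' @ 1: {3,4}
'a' @ 2: {1,2,5}  ✓accept
'c' @ 3: {3,4}
'a' @ 4: {1,2,5}  ✓accept
'c' @ 5: {3,4}
'a' @ 6: {1,2,5}  ✓accept
end set {1,2,5} — state 1 in

Answer: ACCEPT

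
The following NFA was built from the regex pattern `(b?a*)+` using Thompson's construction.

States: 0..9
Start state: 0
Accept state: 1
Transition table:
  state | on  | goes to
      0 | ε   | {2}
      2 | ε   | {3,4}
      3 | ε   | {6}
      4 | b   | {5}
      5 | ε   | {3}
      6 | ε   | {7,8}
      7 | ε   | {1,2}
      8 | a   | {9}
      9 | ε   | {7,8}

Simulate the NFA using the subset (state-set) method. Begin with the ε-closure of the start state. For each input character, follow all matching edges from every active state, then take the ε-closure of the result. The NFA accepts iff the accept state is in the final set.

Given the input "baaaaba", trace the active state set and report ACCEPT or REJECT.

Answer: ACCEPT

Steps:
S₀ = ε-closure({0}) = {0,1,2,3,4,6,7,8}
'b' @ 1: {1,2,3,4,5,6,7,8}  (accept∈set)
'a' @ 2: {1,2,3,4,6,7,8,9}  (accept∈set)
'a' @ 3: {1,2,3,4,6,7,8,9}  (accept∈set)
'a' @ 4: {1,2,3,4,6,7,8,9}  (accept∈set)
'a' @ 5: {1,2,3,4,6,7,8,9}  (accept∈set)
'b' @ 6: {1,2,3,4,5,6,7,8}  (accept∈set)
'a' @ 7: {1,2,3,4,6,7,8,9}  (accept∈set)
final: {1,2,3,4,6,7,8,9}; accept 1 in set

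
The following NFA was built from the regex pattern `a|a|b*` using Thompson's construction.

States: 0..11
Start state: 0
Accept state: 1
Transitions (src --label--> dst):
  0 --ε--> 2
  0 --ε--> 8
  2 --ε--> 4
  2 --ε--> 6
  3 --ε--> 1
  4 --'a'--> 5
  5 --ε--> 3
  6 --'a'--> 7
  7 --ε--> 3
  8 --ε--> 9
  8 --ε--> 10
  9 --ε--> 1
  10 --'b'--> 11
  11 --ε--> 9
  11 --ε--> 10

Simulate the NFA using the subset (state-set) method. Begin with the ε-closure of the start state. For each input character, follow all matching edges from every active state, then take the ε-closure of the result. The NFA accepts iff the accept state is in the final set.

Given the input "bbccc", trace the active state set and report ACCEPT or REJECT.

S₀ = ε-closure({0}) = {0,1,2,4,6,8,9,10}
'b' @ 1: {1,9,10,11}  (accept∈set)
'b' @ 2: {1,9,10,11}  (accept∈set)
'c' @ 3: {}  — dead — no transitions
rest 'cc' ignored (set empty)
after full input: {}  (accept=1 not in)

Answer: REJECT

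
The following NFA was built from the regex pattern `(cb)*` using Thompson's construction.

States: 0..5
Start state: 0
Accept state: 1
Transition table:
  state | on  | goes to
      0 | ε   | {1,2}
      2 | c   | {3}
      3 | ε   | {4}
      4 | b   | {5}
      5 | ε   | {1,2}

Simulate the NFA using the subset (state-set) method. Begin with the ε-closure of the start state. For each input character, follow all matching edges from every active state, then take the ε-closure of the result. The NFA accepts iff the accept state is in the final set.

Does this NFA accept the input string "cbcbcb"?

S₀ = ε-closure({0}) = {0,1,2}
'c' @ 1: {3,4}
'b' @ 2: {1,2,5}  (accept∈set)
'c' @ 3: {3,4}
'b' @ 4: {1,2,5}  (accept∈set)
'c' @ 5: {3,4}
'b' @ 6: {1,2,5}  (accept∈set)
end set {1,2,5} — state 1 in

Answer: ACCEPT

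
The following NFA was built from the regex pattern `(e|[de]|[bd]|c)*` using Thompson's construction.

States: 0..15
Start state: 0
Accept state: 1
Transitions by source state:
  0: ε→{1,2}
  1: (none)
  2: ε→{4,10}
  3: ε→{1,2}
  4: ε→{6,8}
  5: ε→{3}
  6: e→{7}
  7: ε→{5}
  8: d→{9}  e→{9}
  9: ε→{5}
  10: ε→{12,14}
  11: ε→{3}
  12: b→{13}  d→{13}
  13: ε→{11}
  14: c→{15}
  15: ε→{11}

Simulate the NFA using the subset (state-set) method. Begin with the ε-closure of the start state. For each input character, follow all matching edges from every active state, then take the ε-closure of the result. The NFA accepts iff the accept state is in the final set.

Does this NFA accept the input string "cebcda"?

initial (ε-close {0}): {0,1,2,4,6,8,10,12,14}
'c' @ 1: {1,2,3,4,6,8,10,11,12,14,15}  (accept∈set)
'e' @ 2: {1,2,3,4,5,6,7,8,9,10,12,14}  (accept∈set)
'b' @ 3: {1,2,3,4,6,8,10,11,12,13,14}  (accept∈set)
'c' @ 4: {1,2,3,4,6,8,10,11,12,14,15}  (accept∈set)
'd' @ 5: {1,2,3,4,5,6,8,9,10,11,12,13,14}  (accept∈set)
'a' @ 6: {}  — dead — no transitions
end set {} — state 1 not in

Answer: REJECT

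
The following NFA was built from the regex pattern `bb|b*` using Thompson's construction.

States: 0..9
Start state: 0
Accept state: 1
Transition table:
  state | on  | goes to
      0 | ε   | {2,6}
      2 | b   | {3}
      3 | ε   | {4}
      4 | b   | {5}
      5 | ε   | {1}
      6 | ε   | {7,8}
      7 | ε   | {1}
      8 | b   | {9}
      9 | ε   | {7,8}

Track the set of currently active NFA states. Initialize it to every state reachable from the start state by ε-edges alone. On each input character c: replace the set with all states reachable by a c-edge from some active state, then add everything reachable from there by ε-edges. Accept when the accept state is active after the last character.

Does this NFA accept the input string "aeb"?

Answer: REJECT

Derivation:
S₀ = ε-closure({0}) = {0,1,2,6,7,8}
'a' @ 1: {}  — dead — no transitions
rest 'eb' ignored (set empty)
after full input: {}  (accept=1 not in)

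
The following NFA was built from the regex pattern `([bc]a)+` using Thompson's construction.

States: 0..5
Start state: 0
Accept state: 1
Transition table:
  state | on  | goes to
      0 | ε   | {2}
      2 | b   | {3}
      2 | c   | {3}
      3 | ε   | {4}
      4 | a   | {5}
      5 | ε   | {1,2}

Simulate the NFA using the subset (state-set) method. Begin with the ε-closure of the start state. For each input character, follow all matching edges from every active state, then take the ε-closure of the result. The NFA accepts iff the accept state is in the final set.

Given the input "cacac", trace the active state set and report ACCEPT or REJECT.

S₀ = ε-closure({0}) = {0,2}
'c' @ 1: {3,4}
'a' @ 2: {1,2,5}  [accepting]
'c' @ 3: {3,4}
'a' @ 4: {1,2,5}  [accepting]
'c' @ 5: {3,4}
final: {3,4}; accept 1 not in set

Answer: REJECT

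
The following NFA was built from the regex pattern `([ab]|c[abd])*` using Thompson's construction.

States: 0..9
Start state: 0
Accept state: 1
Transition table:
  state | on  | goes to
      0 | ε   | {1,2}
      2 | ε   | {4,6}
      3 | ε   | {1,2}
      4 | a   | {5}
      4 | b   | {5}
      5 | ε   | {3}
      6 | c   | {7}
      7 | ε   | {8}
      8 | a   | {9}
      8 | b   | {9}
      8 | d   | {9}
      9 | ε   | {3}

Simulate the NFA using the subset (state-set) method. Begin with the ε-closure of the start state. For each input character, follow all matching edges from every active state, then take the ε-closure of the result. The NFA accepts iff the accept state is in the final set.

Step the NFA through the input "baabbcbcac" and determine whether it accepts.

start: ε-closure({0}) = {0,1,2,4,6}
'b' @ 1: {1,2,3,4,5,6}  ✓accept
'a' @ 2: {1,2,3,4,5,6}  ✓accept
'a' @ 3: {1,2,3,4,5,6}  ✓accept
'b' @ 4: {1,2,3,4,5,6}  ✓accept
'b' @ 5: {1,2,3,4,5,6}  ✓accept
'c' @ 6: {7,8}
'b' @ 7: {1,2,3,4,6,9}  ✓accept
'c' @ 8: {7,8}
'a' @ 9: {1,2,3,4,6,9}  ✓accept
'c' @ 10: {7,8}
final: {7,8}; accept 1 not in set

Answer: REJECT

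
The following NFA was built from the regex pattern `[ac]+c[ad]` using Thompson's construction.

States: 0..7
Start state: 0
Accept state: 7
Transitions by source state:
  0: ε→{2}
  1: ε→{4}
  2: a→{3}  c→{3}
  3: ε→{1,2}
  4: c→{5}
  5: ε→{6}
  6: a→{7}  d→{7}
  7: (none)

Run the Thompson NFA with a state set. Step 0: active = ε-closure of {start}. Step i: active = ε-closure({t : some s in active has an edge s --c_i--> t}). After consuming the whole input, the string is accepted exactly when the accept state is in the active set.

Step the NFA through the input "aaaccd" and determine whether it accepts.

Answer: ACCEPT

Derivation:
start: ε-closure({0}) = {0,2}
'a' @ 1: {1,2,3,4}
'a' @ 2: {1,2,3,4}
'a' @ 3: {1,2,3,4}
'c' @ 4: {1,2,3,4,5,6}
'c' @ 5: {1,2,3,4,5,6}
'd' @ 6: {7}  (accept∈set)
after full input: {7}  (accept=7 in)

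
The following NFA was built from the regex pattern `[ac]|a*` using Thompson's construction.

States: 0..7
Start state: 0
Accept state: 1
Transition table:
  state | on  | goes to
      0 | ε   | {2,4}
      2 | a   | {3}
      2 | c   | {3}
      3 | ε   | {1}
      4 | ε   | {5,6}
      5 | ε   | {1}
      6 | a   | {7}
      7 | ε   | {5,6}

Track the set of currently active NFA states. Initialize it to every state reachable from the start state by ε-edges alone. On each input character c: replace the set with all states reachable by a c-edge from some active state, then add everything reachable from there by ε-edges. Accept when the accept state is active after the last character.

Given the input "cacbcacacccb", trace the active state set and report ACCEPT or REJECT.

start: ε-closure({0}) = {0,1,2,4,5,6}
'c' @ 1: {1,3}  [accepting]
'a' @ 2: {}  — no active states
rest 'cbcacacccb' ignored (set empty)
after full input: {}  (accept=1 not in)

Answer: REJECT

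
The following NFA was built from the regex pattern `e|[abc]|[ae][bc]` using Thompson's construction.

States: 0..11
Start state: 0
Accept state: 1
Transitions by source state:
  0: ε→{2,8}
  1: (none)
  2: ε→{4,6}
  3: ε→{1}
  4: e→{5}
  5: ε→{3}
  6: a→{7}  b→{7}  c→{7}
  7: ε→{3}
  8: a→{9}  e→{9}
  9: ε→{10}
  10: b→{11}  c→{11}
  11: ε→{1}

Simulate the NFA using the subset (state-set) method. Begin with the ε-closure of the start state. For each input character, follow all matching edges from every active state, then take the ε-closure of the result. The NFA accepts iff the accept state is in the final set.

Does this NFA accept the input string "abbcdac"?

Answer: REJECT

Steps:
initial (ε-close {0}): {0,2,4,6,8}
'a' @ 1: {1,3,7,9,10}  ✓accept
'b' @ 2: {1,11}  ✓accept
'b' @ 3: {}  — state set empty
rest 'cdac' ignored (set empty)
after full input: {}  (accept=1 not in)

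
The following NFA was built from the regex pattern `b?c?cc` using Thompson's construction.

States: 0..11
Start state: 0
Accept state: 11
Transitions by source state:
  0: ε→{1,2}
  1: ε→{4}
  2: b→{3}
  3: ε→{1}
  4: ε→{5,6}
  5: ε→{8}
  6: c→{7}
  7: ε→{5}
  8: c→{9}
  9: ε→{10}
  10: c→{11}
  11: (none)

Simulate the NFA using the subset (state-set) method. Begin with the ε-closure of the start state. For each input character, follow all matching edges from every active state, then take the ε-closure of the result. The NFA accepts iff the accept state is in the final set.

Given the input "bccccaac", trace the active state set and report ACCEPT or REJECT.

initial (ε-close {0}): {0,1,2,4,5,6,8}
'b' @ 1: {1,3,4,5,6,8}
'c' @ 2: {5,7,8,9,10}
'c' @ 3: {9,10,11}  ✓accept
'c' @ 4: {11}  ✓accept
'c' @ 5: {}  — no active states
rest 'aac' ignored (set empty)
end set {} — state 11 not in

Answer: REJECT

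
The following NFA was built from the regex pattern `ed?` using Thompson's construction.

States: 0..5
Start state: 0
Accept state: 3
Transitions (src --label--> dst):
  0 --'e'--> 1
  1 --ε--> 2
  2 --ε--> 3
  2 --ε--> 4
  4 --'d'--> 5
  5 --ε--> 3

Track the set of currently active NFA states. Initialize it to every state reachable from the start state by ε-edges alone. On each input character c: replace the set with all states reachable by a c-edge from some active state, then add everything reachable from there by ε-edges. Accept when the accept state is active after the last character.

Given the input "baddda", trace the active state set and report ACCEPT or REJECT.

Answer: REJECT

Derivation:
initial (ε-close {0}): {0}
'b' @ 1: {}  — no active states
rest 'addda' ignored (set empty)
after full input: {}  (accept=3 not in)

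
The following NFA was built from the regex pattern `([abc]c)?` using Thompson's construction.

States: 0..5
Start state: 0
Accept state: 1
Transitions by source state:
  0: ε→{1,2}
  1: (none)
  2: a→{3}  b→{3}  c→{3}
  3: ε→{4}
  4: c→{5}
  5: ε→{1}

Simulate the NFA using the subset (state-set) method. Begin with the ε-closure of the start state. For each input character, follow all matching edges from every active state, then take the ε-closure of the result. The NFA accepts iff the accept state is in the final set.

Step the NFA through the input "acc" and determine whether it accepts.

initial (ε-close {0}): {0,1,2}
'a' @ 1: {3,4}
'c' @ 2: {1,5}  ✓accept
'c' @ 3: {}  — state set empty
final: {}; accept 1 not in set

Answer: REJECT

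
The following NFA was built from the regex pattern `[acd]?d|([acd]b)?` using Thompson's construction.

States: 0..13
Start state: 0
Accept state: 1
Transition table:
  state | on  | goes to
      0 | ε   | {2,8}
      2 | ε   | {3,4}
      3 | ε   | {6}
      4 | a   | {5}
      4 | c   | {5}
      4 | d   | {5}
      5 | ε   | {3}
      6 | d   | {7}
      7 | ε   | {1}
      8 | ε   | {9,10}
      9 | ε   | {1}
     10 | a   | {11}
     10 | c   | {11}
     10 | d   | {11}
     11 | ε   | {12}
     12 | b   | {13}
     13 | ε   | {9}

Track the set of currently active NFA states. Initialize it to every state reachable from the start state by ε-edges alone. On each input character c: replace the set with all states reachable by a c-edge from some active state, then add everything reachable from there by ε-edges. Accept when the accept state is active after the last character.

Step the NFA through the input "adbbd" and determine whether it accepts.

Answer: REJECT

Derivation:
initial (ε-close {0}): {0,1,2,3,4,6,8,9,10}
'a' @ 1: {3,5,6,11,12}
'd' @ 2: {1,7}  ✓accept
'b' @ 3: {}  — dead — no transitions
rest 'bd' ignored (set empty)
final: {}; accept 1 not in set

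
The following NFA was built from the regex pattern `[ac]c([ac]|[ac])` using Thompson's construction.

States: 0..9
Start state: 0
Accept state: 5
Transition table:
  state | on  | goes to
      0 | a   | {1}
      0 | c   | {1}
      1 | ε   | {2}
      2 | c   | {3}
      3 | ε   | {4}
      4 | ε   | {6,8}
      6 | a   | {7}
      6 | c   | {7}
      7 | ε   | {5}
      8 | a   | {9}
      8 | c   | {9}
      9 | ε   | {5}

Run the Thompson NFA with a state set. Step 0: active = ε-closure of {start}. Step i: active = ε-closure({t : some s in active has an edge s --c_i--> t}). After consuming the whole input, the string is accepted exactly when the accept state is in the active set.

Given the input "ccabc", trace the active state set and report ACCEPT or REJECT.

S₀ = ε-closure({0}) = {0}
'c' @ 1: {1,2}
'c' @ 2: {3,4,6,8}
'a' @ 3: {5,7,9}  ✓accept
'b' @ 4: {}  — no active states
rest 'c' ignored (set empty)
final: {}; accept 5 not in set

Answer: REJECT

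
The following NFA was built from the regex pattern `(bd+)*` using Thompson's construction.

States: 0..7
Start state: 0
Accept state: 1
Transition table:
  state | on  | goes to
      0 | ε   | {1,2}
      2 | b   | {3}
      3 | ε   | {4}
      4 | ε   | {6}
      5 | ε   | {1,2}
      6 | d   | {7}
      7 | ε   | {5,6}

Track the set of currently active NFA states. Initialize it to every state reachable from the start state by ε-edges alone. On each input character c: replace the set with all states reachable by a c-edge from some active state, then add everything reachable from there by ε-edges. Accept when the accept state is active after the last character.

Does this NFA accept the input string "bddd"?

S₀ = ε-closure({0}) = {0,1,2}
'b' @ 1: {3,4,6}
'd' @ 2: {1,2,5,6,7}  ✓accept
'd' @ 3: {1,2,5,6,7}  ✓accept
'd' @ 4: {1,2,5,6,7}  ✓accept
final: {1,2,5,6,7}; accept 1 in set

Answer: ACCEPT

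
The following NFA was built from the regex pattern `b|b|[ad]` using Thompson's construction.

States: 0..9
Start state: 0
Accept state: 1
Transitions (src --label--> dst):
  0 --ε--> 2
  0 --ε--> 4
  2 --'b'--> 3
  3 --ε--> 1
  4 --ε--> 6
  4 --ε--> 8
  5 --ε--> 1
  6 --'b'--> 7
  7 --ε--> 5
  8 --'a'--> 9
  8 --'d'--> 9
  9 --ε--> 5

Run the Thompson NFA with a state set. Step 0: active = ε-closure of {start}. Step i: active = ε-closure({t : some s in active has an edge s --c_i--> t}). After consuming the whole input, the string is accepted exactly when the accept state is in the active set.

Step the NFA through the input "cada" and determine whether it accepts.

Answer: REJECT

Trace:
S₀ = ε-closure({0}) = {0,2,4,6,8}
'c' @ 1: {}  — no active states
rest 'ada' ignored (set empty)
after full input: {}  (accept=1 not in)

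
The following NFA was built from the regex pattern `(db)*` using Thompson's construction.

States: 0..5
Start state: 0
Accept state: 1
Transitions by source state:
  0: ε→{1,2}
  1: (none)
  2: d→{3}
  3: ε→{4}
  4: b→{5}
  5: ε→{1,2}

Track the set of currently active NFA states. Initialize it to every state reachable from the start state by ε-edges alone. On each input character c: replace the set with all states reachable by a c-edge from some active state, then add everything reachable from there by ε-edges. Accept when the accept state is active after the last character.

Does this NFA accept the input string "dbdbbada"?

start: ε-closure({0}) = {0,1,2}
'd' @ 1: {3,4}
'b' @ 2: {1,2,5}  (accept∈set)
'd' @ 3: {3,4}
'b' @ 4: {1,2,5}  (accept∈set)
'b' @ 5: {}  — state set empty
rest 'ada' ignored (set empty)
final: {}; accept 1 not in set

Answer: REJECT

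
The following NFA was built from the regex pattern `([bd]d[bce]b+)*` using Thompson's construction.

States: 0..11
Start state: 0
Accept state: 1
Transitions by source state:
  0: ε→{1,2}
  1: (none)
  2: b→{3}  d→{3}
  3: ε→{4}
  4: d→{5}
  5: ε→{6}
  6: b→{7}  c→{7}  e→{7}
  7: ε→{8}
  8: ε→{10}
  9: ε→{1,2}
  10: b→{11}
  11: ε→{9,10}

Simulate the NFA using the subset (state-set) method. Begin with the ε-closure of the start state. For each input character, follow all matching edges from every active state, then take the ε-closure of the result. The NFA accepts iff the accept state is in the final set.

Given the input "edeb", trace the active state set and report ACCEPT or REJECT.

start: ε-closure({0}) = {0,1,2}
'e' @ 1: {}  — state set empty
rest 'deb' ignored (set empty)
final: {}; accept 1 not in set

Answer: REJECT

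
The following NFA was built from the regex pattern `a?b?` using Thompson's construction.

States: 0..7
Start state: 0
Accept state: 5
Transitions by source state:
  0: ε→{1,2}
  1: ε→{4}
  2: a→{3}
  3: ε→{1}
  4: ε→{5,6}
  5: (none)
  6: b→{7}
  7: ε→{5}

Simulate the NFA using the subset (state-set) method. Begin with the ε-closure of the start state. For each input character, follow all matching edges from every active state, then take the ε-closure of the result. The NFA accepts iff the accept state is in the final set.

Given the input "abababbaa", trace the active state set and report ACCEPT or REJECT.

start: ε-closure({0}) = {0,1,2,4,5,6}
'a' @ 1: {1,3,4,5,6}  ✓accept
'b' @ 2: {5,7}  ✓accept
'a' @ 3: {}  — dead — no transitions
rest 'babbaa' ignored (set empty)
end set {} — state 5 not in

Answer: REJECT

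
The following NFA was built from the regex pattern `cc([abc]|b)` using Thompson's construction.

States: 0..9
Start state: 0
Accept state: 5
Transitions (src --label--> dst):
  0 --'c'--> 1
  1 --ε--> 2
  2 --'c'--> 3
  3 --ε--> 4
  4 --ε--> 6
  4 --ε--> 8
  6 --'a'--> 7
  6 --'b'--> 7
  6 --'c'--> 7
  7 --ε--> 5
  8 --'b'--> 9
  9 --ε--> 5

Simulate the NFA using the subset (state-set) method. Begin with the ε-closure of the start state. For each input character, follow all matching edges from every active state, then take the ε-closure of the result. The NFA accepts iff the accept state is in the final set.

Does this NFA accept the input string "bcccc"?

initial (ε-close {0}): {0}
'b' @ 1: {}  — dead — no transitions
rest 'cccc' ignored (set empty)
final: {}; accept 5 not in set

Answer: REJECT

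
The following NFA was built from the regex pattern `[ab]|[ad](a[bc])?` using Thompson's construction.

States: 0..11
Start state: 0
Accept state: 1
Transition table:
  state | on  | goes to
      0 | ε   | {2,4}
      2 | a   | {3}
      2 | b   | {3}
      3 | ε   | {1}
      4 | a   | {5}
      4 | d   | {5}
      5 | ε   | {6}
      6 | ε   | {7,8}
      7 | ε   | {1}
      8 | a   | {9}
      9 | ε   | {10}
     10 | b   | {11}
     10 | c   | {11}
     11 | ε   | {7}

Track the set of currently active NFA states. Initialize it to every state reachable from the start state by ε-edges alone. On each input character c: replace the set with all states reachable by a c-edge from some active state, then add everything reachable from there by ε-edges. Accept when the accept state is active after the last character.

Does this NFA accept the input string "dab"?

Answer: ACCEPT

Trace:
initial (ε-close {0}): {0,2,4}
'd' @ 1: {1,5,6,7,8}  (accept∈set)
'a' @ 2: {9,10}
'b' @ 3: {1,7,11}  (accept∈set)
final: {1,7,11}; accept 1 in set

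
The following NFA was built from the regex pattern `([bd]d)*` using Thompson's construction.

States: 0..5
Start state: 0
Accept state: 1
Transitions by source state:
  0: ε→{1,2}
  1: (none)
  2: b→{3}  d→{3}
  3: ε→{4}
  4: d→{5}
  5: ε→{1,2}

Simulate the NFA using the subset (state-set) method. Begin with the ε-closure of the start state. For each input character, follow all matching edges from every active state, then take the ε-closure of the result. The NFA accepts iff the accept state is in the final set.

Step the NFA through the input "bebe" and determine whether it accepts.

S₀ = ε-closure({0}) = {0,1,2}
'b' @ 1: {3,4}
'e' @ 2: {}  — state set empty
rest 'be' ignored (set empty)
after full input: {}  (accept=1 not in)

Answer: REJECT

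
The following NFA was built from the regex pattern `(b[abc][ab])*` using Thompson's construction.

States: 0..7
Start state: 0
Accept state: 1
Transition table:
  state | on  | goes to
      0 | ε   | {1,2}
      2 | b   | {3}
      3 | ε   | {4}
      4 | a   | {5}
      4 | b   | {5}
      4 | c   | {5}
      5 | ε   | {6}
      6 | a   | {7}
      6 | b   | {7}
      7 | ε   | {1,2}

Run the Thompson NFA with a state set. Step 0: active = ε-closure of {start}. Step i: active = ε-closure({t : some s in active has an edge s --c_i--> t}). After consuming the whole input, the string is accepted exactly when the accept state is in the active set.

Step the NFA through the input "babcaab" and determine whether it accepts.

Answer: REJECT

Steps:
initial (ε-close {0}): {0,1,2}
'b' @ 1: {3,4}
'a' @ 2: {5,6}
'b' @ 3: {1,2,7}  (accept∈set)
'c' @ 4: {}  — state set empty
rest 'aab' ignored (set empty)
final: {}; accept 1 not in set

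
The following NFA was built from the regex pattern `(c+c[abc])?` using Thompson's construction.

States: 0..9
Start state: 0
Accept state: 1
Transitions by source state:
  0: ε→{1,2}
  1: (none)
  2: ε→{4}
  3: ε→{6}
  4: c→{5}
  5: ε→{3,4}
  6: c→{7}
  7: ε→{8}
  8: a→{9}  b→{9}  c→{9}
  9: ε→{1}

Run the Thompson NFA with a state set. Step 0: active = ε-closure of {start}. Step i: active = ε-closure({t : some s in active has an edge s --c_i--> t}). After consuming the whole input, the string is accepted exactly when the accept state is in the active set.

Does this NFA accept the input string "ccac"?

Answer: REJECT

Derivation:
start: ε-closure({0}) = {0,1,2,4}
'c' @ 1: {3,4,5,6}
'c' @ 2: {3,4,5,6,7,8}
'a' @ 3: {1,9}  (accept∈set)
'c' @ 4: {}  — no active states
end set {} — state 1 not in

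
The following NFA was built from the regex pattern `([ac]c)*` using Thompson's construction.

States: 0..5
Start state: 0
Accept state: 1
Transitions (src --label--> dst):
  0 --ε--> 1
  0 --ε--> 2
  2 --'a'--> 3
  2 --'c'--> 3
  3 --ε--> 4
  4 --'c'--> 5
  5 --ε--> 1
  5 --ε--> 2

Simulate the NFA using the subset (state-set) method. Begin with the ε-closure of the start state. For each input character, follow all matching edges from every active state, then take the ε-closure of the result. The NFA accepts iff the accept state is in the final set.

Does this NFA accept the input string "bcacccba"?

initial (ε-close {0}): {0,1,2}
'b' @ 1: {}  — no active states
rest 'cacccba' ignored (set empty)
final: {}; accept 1 not in set

Answer: REJECT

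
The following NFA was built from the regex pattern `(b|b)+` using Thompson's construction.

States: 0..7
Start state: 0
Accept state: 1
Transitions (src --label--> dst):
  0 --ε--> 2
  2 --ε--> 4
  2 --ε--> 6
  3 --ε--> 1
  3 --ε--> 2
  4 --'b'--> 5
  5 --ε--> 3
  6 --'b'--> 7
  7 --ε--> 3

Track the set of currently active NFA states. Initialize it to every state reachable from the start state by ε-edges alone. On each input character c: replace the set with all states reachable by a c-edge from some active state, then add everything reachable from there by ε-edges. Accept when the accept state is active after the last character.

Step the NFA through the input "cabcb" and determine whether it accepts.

start: ε-closure({0}) = {0,2,4,6}
'c' @ 1: {}  — dead — no transitions
rest 'abcb' ignored (set empty)
final: {}; accept 1 not in set

Answer: REJECT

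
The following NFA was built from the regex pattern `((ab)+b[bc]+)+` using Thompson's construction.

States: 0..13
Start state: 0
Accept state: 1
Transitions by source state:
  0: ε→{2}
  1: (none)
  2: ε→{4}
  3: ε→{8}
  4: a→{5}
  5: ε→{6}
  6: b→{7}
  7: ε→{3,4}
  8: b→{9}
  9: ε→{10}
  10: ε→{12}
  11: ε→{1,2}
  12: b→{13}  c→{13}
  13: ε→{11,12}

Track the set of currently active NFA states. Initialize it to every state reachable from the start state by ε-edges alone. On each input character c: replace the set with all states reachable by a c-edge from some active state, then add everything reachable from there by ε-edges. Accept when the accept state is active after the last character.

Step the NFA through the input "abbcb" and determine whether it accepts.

initial (ε-close {0}): {0,2,4}
'a' @ 1: {5,6}
'b' @ 2: {3,4,7,8}
'b' @ 3: {9,10,12}
'c' @ 4: {1,2,4,11,12,13}  (accept∈set)
'b' @ 5: {1,2,4,11,12,13}  (accept∈set)
end set {1,2,4,11,12,13} — state 1 in

Answer: ACCEPT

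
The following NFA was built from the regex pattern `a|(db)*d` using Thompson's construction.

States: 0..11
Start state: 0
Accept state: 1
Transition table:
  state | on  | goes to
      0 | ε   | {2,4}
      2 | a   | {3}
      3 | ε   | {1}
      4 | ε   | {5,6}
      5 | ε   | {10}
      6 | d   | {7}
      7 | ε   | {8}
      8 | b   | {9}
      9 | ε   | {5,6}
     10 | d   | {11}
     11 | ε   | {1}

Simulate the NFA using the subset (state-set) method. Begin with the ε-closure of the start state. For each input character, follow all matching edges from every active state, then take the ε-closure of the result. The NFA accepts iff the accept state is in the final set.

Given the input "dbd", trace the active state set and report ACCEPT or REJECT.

S₀ = ε-closure({0}) = {0,2,4,5,6,10}
'd' @ 1: {1,7,8,11}  ✓accept
'b' @ 2: {5,6,9,10}
'd' @ 3: {1,7,8,11}  ✓accept
final: {1,7,8,11}; accept 1 in set

Answer: ACCEPT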